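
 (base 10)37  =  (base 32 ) 15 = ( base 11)34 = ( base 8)45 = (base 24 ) 1d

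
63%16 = 15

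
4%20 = 4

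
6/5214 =1/869 = 0.00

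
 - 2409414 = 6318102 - 8727516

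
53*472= 25016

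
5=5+0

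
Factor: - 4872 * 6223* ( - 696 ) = 2^6*3^2*7^3 * 29^2 * 127^1 = 21101645376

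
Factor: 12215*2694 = 2^1 *3^1*5^1*7^1*349^1*449^1 = 32907210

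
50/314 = 25/157 = 0.16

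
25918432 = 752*34466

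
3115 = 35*89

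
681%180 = 141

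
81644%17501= 11640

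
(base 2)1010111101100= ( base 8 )12754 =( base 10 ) 5612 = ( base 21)CF5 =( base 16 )15ec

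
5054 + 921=5975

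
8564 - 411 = 8153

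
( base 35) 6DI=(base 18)162b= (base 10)7823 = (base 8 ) 17217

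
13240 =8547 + 4693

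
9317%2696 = 1229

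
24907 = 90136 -65229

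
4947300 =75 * 65964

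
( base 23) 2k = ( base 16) 42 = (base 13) 51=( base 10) 66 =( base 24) 2I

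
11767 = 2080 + 9687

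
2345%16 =9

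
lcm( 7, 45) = 315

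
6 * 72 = 432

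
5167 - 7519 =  - 2352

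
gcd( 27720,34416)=72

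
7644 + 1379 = 9023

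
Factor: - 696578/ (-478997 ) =2^1*19^1 * 23^1*601^(- 1 ) =874/601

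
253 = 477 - 224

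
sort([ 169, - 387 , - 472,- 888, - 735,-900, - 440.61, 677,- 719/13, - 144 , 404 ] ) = [ - 900, -888,  -  735, -472,- 440.61,  -  387, - 144, - 719/13, 169, 404,677]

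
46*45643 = 2099578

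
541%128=29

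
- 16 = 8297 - 8313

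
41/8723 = 41/8723= 0.00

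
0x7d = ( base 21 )5k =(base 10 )125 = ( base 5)1000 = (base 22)5F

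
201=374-173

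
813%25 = 13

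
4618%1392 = 442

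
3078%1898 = 1180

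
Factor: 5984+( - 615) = 7^1*13^1*59^1= 5369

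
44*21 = 924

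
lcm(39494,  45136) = 315952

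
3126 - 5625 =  - 2499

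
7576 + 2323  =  9899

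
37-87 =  - 50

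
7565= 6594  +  971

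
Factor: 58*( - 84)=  - 4872=- 2^3*  3^1*7^1*29^1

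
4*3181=12724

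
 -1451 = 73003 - 74454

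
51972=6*8662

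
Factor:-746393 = -151^1*4943^1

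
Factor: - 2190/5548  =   - 2^( - 1)*3^1 * 5^1*19^(-1)=- 15/38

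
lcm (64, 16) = 64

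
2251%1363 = 888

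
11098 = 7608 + 3490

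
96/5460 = 8/455 = 0.02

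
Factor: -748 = -2^2 * 11^1*17^1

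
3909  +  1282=5191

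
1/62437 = 1/62437 = 0.00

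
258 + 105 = 363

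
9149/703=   13+10/703 = 13.01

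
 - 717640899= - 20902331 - 696738568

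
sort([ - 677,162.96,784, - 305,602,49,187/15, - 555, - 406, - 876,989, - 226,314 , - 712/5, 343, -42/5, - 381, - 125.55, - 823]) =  [  -  876, - 823, - 677, - 555,-406, - 381,-305, - 226, - 712/5, - 125.55,- 42/5,187/15,49,162.96,314 , 343, 602, 784, 989] 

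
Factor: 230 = 2^1*5^1*23^1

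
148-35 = 113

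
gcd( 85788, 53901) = 9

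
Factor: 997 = 997^1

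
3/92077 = 3/92077 = 0.00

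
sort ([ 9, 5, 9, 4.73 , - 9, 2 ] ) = [ - 9 , 2, 4.73, 5,9,9] 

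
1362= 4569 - 3207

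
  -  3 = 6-9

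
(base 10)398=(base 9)482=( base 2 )110001110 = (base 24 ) ge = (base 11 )332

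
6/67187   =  6/67187 = 0.00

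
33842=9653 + 24189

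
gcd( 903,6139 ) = 7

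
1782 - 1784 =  - 2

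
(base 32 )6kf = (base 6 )51251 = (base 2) 1101010001111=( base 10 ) 6799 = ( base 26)A1D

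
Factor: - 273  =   - 3^1*7^1*13^1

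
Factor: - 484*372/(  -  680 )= 2^1 * 3^1*5^ (-1) * 11^2*17^( - 1) * 31^1 = 22506/85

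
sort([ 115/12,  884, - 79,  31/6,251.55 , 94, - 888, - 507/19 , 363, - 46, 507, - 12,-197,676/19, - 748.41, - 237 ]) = [-888, - 748.41 , - 237,-197, - 79, - 46, - 507/19 , - 12,31/6 , 115/12,676/19,94,  251.55,  363,507, 884 ]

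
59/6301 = 59/6301 =0.01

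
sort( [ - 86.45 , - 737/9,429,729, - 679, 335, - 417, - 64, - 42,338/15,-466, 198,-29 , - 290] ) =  [  -  679,-466,-417, - 290, - 86.45, - 737/9, - 64, - 42,- 29,338/15, 198,335,429, 729 ] 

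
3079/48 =3079/48= 64.15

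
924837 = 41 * 22557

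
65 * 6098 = 396370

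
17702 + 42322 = 60024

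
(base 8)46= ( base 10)38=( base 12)32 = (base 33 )15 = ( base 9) 42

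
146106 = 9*16234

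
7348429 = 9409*781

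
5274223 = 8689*607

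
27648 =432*64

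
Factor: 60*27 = 1620 =2^2*3^4*5^1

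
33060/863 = 38 + 266/863= 38.31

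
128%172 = 128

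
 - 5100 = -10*510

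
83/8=10 + 3/8 = 10.38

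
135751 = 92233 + 43518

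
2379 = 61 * 39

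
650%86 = 48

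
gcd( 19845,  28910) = 245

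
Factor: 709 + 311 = 2^2*3^1*5^1* 17^1 = 1020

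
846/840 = 1 + 1/140 =1.01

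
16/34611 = 16/34611 = 0.00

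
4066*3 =12198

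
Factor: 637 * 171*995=108382365= 3^2*5^1 * 7^2*13^1 * 19^1*199^1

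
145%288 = 145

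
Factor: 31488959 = 31488959^1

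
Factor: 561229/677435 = 5^( - 1 )*11^ ( - 1)*109^( - 1 )*113^( - 1 )*561229^1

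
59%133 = 59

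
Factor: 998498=2^1 * 433^1*1153^1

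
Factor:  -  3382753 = -11^1*307523^1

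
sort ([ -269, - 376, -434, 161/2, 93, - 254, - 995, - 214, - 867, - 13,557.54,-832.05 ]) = [ - 995,  -  867, - 832.05, - 434, - 376, - 269, - 254, - 214,  -  13,161/2, 93,  557.54 ]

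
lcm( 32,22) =352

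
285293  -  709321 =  - 424028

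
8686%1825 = 1386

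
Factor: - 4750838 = - 2^1*29^1 *101^1*811^1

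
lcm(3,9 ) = 9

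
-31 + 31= 0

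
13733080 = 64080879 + -50347799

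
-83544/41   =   - 2038 + 14/41 = -2037.66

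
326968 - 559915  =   - 232947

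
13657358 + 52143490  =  65800848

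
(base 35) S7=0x3DB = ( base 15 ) 45C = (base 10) 987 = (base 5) 12422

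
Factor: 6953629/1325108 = 2^( -2 )*17^2*24061^1*331277^( - 1)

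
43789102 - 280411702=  - 236622600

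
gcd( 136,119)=17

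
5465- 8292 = -2827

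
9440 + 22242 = 31682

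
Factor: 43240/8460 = 2^1 * 3^(  -  2)*23^1=46/9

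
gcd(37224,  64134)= 18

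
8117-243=7874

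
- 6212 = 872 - 7084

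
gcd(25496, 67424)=8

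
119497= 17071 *7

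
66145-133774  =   - 67629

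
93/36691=93/36691 = 0.00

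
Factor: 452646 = 2^1*3^2*25147^1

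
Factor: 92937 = 3^1*13^1 * 2383^1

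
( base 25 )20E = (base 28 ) 1H4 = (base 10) 1264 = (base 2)10011110000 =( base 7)3454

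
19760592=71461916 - 51701324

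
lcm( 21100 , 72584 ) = 1814600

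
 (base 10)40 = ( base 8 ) 50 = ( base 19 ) 22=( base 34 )16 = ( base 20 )20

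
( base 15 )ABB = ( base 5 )34201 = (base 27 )38N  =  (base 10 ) 2426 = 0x97A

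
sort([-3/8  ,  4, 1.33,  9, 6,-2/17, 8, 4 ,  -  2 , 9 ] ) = [-2, -3/8, - 2/17, 1.33,4, 4, 6,8, 9, 9]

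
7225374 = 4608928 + 2616446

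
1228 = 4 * 307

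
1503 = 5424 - 3921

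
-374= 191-565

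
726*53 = 38478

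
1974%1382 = 592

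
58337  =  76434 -18097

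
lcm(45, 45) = 45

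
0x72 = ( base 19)60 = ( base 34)3c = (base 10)114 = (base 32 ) 3i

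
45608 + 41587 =87195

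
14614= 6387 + 8227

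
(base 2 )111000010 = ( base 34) D8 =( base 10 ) 450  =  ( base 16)1C2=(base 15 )200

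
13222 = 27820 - 14598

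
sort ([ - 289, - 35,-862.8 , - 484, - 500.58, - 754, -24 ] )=[ - 862.8, - 754, - 500.58, - 484, - 289, - 35, - 24 ]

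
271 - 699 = - 428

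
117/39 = 3=3.00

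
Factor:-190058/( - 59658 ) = 3^( - 1 )*11^1*53^1*61^(-1 )= 583/183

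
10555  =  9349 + 1206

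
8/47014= 4/23507 =0.00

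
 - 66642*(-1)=66642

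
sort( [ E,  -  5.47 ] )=[ - 5.47, E ] 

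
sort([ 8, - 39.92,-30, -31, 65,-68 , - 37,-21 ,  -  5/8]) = [ - 68, - 39.92, - 37,  -  31,- 30, - 21, - 5/8, 8, 65]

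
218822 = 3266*67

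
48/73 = 48/73= 0.66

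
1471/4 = 367 +3/4 = 367.75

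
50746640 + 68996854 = 119743494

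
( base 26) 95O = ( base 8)14136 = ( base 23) bi5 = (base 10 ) 6238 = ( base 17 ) 149g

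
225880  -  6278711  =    -  6052831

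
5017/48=104+25/48 = 104.52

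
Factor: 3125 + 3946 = 3^1*2357^1 = 7071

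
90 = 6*15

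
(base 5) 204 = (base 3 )2000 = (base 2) 110110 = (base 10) 54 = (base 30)1O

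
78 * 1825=142350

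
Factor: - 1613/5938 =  - 2^( - 1 )*  1613^1*2969^( - 1 ) 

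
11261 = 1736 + 9525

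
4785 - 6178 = - 1393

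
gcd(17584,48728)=8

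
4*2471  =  9884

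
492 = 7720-7228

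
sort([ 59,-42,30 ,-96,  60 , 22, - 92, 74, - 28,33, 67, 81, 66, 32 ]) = [ - 96, - 92 , - 42,  -  28, 22 , 30,32, 33,59, 60,  66, 67, 74, 81] 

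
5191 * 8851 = 45945541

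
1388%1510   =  1388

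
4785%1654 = 1477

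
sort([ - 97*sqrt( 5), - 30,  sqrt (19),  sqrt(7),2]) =[ - 97*sqrt ( 5) ,  -  30,2,sqrt(7 ),sqrt(19)]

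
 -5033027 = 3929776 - 8962803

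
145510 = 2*72755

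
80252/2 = 40126 = 40126.00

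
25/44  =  25/44 = 0.57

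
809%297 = 215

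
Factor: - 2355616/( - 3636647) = 2^5*7^( - 1)*73613^1*519521^(-1)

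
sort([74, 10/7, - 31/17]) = [ - 31/17,10/7, 74]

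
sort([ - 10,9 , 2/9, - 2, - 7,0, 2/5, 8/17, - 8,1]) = [-10, - 8 ,  -  7,  -  2 , 0, 2/9 , 2/5, 8/17, 1 , 9 ]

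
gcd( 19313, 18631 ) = 31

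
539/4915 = 539/4915  =  0.11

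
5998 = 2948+3050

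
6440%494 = 18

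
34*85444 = 2905096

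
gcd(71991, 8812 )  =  1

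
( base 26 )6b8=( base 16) 10fe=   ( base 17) F0F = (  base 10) 4350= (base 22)8lg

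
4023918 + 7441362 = 11465280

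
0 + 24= 24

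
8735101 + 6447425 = 15182526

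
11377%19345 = 11377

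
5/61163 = 5/61163 = 0.00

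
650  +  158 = 808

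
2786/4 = 1393/2 = 696.50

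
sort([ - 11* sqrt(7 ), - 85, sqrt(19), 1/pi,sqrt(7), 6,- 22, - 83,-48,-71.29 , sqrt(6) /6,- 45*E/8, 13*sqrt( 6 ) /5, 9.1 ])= [ - 85,  -  83, - 71.29, - 48, -11*sqrt(7 ),-22, - 45*E/8, 1/pi, sqrt( 6 )/6,sqrt( 7), sqrt(19 ),6,  13*sqrt( 6)/5,9.1]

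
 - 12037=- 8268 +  - 3769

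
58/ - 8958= - 29/4479 = -  0.01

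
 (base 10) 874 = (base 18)2ca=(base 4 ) 31222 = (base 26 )17G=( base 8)1552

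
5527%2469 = 589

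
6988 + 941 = 7929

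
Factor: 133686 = 2^1*3^2*7^1*1061^1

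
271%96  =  79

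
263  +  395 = 658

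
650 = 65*10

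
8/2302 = 4/1151 = 0.00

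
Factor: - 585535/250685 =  - 277^( - 1) * 647^1= - 647/277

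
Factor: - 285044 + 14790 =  - 2^1*163^1*829^1=-270254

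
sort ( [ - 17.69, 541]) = [ - 17.69, 541 ] 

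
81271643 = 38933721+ 42337922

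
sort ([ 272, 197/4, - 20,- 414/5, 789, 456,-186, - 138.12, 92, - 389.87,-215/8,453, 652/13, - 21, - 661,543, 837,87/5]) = [ - 661, - 389.87,- 186, - 138.12, - 414/5, - 215/8, - 21 , - 20,87/5, 197/4,652/13, 92, 272,453, 456,  543 , 789,837]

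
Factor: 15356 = 2^2*11^1*349^1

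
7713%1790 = 553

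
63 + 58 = 121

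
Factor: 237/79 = 3^1=3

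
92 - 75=17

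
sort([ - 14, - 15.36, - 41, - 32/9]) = [ - 41, - 15.36, - 14, - 32/9]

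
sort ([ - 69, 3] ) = [ - 69,3]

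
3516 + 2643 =6159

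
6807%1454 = 991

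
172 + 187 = 359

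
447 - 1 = 446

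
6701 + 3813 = 10514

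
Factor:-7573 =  - 7573^1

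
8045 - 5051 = 2994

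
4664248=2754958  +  1909290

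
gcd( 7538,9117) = 1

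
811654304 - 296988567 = 514665737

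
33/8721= 11/2907= 0.00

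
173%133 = 40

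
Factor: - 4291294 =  - 2^1*7^1*23^1*13327^1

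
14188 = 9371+4817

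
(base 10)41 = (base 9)45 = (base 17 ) 27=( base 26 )1f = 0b101001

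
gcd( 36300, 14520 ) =7260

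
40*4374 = 174960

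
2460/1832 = 1 + 157/458 = 1.34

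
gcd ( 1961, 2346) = 1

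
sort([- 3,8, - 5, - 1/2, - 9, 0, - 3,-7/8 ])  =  [ - 9, - 5,-3, - 3, - 7/8, - 1/2,  0,8]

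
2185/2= 1092 + 1/2 =1092.50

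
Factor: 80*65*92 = 478400 = 2^6 * 5^2*13^1*23^1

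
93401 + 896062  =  989463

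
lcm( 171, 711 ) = 13509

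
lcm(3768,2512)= 7536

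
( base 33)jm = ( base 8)1211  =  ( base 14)345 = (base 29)mb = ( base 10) 649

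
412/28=103/7= 14.71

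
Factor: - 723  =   - 3^1*241^1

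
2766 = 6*461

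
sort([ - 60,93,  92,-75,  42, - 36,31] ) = [ - 75, - 60, - 36,31, 42, 92,93 ]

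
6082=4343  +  1739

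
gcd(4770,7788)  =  6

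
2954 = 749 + 2205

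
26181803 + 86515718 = 112697521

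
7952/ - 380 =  - 1988/95 = -  20.93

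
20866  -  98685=  -  77819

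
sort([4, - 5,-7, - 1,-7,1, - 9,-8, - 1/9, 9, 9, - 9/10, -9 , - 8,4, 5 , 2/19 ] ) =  [- 9,-9,-8 , - 8, - 7 ,-7, - 5, -1, - 9/10,-1/9, 2/19,  1, 4,4, 5 , 9 , 9]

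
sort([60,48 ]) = [ 48 , 60 ] 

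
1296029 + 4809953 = 6105982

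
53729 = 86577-32848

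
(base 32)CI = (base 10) 402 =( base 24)GI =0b110010010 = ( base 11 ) 336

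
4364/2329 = 4364/2329 = 1.87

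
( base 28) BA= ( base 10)318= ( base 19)ge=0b100111110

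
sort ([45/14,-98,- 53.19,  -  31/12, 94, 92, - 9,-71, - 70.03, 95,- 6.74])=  [-98, - 71,- 70.03,-53.19, - 9, - 6.74, - 31/12, 45/14, 92,94, 95]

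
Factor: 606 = 2^1*3^1*101^1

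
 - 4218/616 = - 2109/308 = - 6.85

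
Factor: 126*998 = 2^2*3^2*7^1*499^1 = 125748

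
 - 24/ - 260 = 6/65  =  0.09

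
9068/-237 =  - 9068/237 = - 38.26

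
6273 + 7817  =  14090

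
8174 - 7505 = 669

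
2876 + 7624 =10500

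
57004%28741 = 28263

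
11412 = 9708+1704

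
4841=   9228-4387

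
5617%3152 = 2465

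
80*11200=896000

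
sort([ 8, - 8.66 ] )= [ - 8.66, 8]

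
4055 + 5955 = 10010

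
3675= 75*49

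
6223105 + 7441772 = 13664877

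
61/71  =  61/71 = 0.86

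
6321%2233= 1855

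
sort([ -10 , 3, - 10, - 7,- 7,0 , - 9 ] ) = [ - 10, - 10, - 9, - 7,-7, 0,  3] 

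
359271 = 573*627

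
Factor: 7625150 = 2^1 * 5^2 * 13^1 * 11731^1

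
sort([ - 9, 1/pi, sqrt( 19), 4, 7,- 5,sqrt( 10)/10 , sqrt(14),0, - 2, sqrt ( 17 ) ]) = [-9,  -  5,- 2,0 , sqrt( 10) /10,1/pi,sqrt ( 14), 4, sqrt(17),sqrt(19),7 ] 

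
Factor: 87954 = 2^1*3^1*107^1*137^1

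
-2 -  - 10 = 8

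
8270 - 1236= 7034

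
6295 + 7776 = 14071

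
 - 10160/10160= -1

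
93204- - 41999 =135203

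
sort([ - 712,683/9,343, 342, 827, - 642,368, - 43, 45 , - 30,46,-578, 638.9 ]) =[ - 712 , - 642, - 578, - 43, - 30,45, 46,683/9, 342,343,368,638.9, 827] 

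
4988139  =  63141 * 79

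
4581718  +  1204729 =5786447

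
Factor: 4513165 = 5^1*19^1*47507^1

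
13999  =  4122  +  9877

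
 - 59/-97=59/97 = 0.61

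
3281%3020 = 261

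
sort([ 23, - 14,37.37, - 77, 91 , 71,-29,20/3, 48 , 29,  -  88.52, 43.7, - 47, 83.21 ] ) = [ - 88.52,-77, - 47, -29, - 14, 20/3, 23, 29,37.37, 43.7,  48,71,83.21, 91 ] 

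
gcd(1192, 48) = 8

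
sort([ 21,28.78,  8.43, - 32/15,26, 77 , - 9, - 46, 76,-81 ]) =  [ - 81, - 46, - 9,-32/15, 8.43 , 21,  26,28.78,76,  77] 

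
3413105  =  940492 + 2472613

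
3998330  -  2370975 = 1627355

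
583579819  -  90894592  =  492685227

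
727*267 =194109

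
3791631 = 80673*47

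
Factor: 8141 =7^1 * 1163^1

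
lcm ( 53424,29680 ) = 267120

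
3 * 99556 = 298668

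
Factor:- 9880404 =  - 2^2*3^1*73^1*11279^1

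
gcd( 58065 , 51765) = 105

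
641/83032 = 641/83032 = 0.01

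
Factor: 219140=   2^2*5^1*10957^1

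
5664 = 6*944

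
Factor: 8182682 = 2^1*1229^1*3329^1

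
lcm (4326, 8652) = 8652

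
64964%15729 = 2048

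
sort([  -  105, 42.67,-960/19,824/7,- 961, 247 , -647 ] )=[ - 961,-647,  -  105,- 960/19,42.67,  824/7, 247]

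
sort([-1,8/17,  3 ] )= [ - 1, 8/17, 3]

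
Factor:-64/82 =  - 32/41 = - 2^5*41^(-1)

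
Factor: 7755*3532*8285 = 2^2*3^1 *5^2*11^1 * 47^1 * 883^1*1657^1 = 226931618100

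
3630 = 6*605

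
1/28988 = 1/28988 = 0.00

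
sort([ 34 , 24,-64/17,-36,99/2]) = [ - 36, - 64/17,24,  34,99/2]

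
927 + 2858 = 3785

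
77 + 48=125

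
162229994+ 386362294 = 548592288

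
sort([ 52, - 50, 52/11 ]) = [-50, 52/11,52]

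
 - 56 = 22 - 78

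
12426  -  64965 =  - 52539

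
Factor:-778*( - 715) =2^1 * 5^1*11^1*13^1*389^1 = 556270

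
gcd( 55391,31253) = 1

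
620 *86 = 53320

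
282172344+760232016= 1042404360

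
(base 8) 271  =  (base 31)5u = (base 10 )185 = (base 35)5a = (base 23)81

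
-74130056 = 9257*(-8008)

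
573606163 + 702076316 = 1275682479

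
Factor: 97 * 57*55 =304095  =  3^1*5^1 * 11^1 * 19^1*97^1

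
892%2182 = 892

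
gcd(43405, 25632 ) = 1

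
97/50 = 1 + 47/50 = 1.94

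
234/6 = 39 =39.00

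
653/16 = 40 +13/16 = 40.81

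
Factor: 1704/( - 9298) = - 852/4649 = - 2^2 *3^1 * 71^1 * 4649^ ( - 1)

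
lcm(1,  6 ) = 6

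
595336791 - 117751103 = 477585688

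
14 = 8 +6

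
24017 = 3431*7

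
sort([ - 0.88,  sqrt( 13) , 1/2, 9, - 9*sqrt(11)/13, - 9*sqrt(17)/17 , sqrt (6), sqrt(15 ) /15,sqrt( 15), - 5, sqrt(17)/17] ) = [-5,-9 * sqrt(11)/13, - 9*sqrt(17 )/17, - 0.88 , sqrt( 17)/17, sqrt(15)/15, 1/2,sqrt( 6 ),sqrt ( 13),sqrt(15), 9]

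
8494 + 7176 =15670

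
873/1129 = 873/1129 = 0.77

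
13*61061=793793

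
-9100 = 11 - 9111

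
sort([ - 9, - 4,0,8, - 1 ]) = [ -9, - 4,-1,0, 8]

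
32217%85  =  2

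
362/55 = 6 + 32/55 = 6.58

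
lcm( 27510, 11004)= 55020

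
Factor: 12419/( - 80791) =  - 11^1 *173^( - 1)*467^( - 1 )*1129^1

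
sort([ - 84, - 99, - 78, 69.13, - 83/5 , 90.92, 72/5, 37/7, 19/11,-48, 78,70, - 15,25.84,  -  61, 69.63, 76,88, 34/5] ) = [ - 99,-84, - 78, - 61, - 48, - 83/5 , - 15, 19/11, 37/7,34/5, 72/5, 25.84, 69.13, 69.63, 70, 76, 78, 88,  90.92 ]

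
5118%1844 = 1430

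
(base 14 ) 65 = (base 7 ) 155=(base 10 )89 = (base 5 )324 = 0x59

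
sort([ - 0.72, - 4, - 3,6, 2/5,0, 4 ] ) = [  -  4, - 3, - 0.72, 0, 2/5,4, 6 ] 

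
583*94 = 54802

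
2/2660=1/1330 = 0.00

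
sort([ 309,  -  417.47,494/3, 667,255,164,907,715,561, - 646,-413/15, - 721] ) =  [ - 721,-646, - 417.47, - 413/15,164,  494/3,255 , 309,561,667,715,907]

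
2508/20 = 627/5  =  125.40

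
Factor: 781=11^1*71^1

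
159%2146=159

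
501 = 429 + 72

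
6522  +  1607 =8129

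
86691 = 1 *86691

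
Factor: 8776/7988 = 2^1*1097^1*1997^( - 1) = 2194/1997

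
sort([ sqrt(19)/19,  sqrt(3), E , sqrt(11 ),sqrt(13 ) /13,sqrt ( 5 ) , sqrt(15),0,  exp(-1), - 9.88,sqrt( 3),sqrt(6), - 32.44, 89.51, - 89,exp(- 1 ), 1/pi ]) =[ - 89, -32.44, - 9.88, 0, sqrt(19 ) /19,sqrt(13)/13, 1/pi,exp(  -  1), exp( -1), sqrt(3 ),sqrt( 3),sqrt(5), sqrt ( 6 ),E  ,  sqrt(11), sqrt(15 ),89.51]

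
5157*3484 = 17966988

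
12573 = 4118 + 8455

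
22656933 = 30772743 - 8115810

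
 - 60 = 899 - 959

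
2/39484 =1/19742 = 0.00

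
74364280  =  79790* 932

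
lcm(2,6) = 6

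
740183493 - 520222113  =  219961380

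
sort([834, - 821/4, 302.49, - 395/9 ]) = [-821/4, - 395/9,302.49, 834]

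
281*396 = 111276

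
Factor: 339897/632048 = 2^( - 4)*3^1*137^1* 827^1  *39503^( - 1 ) 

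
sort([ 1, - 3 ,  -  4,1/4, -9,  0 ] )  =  [  -  9 , - 4, - 3,0,1/4, 1]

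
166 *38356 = 6367096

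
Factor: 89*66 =2^1*3^1 * 11^1*89^1 = 5874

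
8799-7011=1788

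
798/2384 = 399/1192 = 0.33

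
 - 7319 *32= - 234208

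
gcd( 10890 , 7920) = 990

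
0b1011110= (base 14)6A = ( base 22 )46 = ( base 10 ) 94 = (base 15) 64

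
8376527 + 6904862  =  15281389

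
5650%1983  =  1684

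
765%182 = 37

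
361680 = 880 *411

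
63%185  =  63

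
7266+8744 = 16010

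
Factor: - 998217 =-3^3 * 11^1 *3361^1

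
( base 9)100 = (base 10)81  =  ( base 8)121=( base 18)49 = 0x51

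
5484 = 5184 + 300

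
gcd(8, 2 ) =2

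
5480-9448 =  - 3968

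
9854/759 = 12 + 746/759 = 12.98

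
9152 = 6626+2526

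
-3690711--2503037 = - 1187674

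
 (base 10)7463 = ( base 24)cmn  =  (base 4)1310213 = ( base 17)18e0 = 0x1D27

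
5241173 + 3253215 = 8494388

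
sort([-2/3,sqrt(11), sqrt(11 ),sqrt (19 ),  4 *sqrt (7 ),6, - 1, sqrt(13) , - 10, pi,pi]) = [  -  10, - 1, - 2/3,pi,pi , sqrt( 11) , sqrt ( 11) , sqrt(13),sqrt(19) , 6,  4*sqrt( 7 ) ] 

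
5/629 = 5/629 = 0.01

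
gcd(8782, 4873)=1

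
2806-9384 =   -  6578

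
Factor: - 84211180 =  - 2^2 * 5^1*4210559^1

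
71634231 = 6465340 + 65168891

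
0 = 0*64141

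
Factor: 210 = 2^1*3^1  *5^1*7^1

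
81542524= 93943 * 868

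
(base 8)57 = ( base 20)27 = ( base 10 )47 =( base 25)1M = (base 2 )101111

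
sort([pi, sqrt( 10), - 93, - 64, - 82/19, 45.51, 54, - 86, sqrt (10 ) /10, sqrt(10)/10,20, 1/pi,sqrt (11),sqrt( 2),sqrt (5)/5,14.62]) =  [ - 93,  -  86,- 64, - 82/19, sqrt ( 10)/10, sqrt( 10 )/10,1/pi, sqrt( 5 )/5,sqrt( 2),  pi, sqrt( 10 ), sqrt( 11) , 14.62 , 20,45.51, 54] 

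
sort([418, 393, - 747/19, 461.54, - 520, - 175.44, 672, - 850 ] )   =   [ - 850, - 520 ,-175.44,  -  747/19, 393,418,461.54 , 672 ] 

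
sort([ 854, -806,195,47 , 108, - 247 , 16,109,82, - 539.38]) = [ - 806, - 539.38,-247,16,  47,82,  108,109, 195, 854 ]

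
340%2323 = 340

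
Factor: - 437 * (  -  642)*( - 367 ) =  - 102963318 = -2^1 * 3^1*19^1 * 23^1*107^1*367^1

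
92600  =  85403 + 7197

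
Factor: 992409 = 3^1*11^1*17^1*29^1*61^1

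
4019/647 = 4019/647 = 6.21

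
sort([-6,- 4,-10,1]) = [-10, - 6,  -  4, 1 ]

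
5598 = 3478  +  2120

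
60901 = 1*60901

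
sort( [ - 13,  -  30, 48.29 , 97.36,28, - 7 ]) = [  -  30, - 13  ,-7,28,48.29 , 97.36]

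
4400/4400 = 1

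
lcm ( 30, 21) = 210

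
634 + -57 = 577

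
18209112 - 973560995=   -  955351883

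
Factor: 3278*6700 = 2^3*5^2*11^1*67^1 * 149^1=21962600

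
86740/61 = 86740/61 = 1421.97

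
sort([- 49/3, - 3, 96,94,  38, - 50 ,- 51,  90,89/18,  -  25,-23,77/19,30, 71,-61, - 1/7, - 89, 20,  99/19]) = [ - 89, - 61, -51, - 50, - 25, - 23,-49/3, - 3 ,-1/7, 77/19, 89/18,99/19 , 20,30,  38, 71,90,94 , 96]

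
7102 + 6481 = 13583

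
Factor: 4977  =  3^2*7^1 * 79^1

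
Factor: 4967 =4967^1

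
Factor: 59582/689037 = 2^1 * 3^(  -  1 ) * 31^1*239^(-1) = 62/717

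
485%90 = 35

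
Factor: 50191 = 53^1*947^1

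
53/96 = 53/96  =  0.55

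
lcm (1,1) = 1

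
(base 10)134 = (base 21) 68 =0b10000110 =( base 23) 5J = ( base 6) 342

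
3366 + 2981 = 6347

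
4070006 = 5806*701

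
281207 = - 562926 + 844133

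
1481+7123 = 8604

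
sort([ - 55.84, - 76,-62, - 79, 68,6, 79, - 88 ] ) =[ - 88,  -  79,-76, - 62, - 55.84, 6,  68 , 79 ]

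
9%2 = 1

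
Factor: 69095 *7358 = 508401010 = 2^1*5^1*13^2*283^1*1063^1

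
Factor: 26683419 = 3^1*7^1*1270639^1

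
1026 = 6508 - 5482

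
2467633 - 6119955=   -  3652322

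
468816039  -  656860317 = -188044278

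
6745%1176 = 865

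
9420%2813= 981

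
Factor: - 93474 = -2^1 * 3^4*577^1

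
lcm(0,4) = 0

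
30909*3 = 92727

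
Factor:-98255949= - 3^1*11^1*593^1*5021^1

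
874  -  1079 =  - 205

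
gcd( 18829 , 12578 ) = 19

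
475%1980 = 475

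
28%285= 28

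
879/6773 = 879/6773 = 0.13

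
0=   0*634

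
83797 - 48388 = 35409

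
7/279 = 7/279 = 0.03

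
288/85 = 3 + 33/85= 3.39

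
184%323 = 184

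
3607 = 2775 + 832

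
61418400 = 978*62800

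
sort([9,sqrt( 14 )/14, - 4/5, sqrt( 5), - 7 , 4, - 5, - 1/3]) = [ - 7, - 5, - 4/5,-1/3, sqrt( 14)/14, sqrt (5 ),4,9]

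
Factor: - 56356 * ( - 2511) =141509916 = 2^2*3^4*31^1*73^1 * 193^1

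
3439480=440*7817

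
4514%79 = 11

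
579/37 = 579/37 =15.65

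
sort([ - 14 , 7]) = [-14,7]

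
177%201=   177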